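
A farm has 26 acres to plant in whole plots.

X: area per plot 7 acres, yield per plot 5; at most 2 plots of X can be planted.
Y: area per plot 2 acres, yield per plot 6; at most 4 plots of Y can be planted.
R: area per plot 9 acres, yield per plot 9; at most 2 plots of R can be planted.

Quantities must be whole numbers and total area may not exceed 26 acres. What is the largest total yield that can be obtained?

1×X, 4×Y, and 1×R: area 24 ≤ 26, yield 1·5 + 4·6 + 1·9 = 38.
4×Y and 2×R: area 26 ≤ 26, yield 4·6 + 2·9 = 42.
Best is 42.

42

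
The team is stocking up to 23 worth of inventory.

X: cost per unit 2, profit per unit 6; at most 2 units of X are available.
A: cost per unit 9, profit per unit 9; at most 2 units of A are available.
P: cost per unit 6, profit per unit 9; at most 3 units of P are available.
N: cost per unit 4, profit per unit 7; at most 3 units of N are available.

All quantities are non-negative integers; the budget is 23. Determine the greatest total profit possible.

42

X has the best ratio (6/2); taking only X gives at most 2×6 = 12 (stopped by the supply cap of 2).
Mixing does better — 2×X, 1×P, and 3×N: cost 22 ≤ 23, profit 2·6 + 1·9 + 3·7 = 42.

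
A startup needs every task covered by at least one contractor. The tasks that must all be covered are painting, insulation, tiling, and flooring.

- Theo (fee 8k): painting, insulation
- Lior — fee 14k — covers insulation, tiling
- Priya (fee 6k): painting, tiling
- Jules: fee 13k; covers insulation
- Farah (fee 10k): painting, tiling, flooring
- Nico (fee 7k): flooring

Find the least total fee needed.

The greedy cost-per-new-task heuristic would pick Priya, Nico, and Theo for 21, but a cheaper cover exists.
Choose Theo and Farah: together they cover painting, insulation, tiling, flooring — every task.
Total fee: 8 + 10 = 18.
No cover costs less than 18.

18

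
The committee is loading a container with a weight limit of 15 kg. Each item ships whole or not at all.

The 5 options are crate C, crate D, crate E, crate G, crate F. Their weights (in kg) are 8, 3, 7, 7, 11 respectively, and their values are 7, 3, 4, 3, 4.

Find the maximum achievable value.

This is an integer program with binary decision variables.
Take crate C and crate E: weight 8 + 7 = 15 ≤ 15, value 7 + 4 = 11.
No other feasible combination does better.

11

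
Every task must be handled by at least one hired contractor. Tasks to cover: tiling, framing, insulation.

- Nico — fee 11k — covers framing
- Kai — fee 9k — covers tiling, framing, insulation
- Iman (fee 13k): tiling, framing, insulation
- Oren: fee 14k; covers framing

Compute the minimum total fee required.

Kai alone covers tiling, framing, insulation — every task.
Total fee: 9.
No cover costs less than 9.

9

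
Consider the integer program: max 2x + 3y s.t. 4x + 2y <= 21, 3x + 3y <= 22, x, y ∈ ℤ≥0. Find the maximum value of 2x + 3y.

(x,y)=(0,7) is feasible, giving 21.
(x,y)=(1,6) is feasible, giving 20.
(x,y)=(0,6) is feasible, giving 18.
No feasible integer point exceeds 21.

21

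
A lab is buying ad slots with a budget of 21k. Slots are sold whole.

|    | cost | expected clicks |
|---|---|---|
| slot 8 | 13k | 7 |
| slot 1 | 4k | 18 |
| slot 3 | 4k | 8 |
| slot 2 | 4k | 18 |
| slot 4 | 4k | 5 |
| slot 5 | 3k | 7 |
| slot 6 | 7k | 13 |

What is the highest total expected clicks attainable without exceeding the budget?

57

Treat it as a binary knapsack problem.
Take slot 1, slot 3, slot 2, and slot 6: cost 4 + 4 + 4 + 7 = 19 ≤ 21, expected clicks 18 + 8 + 18 + 13 = 57.
No other feasible combination does better.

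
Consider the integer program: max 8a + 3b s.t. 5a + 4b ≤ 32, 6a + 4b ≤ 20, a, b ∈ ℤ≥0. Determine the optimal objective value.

24

Relaxing integrality, the LP optimum is 26.67 at (a,b) = (3.33, 0), which is not an integer point.
(a,b)=(3,0): 5·3+4·0=15≤32, 6·3+4·0=18≤20, objective 24.
(a,b)=(2,1): 5·2+4·1=14≤32, 6·2+4·1=16≤20, objective 19.
(a,b)=(2,0): 5·2+4·0=10≤32, 6·2+4·0=12≤20, objective 16.
Maximum is 24 at (a,b)=(3,0).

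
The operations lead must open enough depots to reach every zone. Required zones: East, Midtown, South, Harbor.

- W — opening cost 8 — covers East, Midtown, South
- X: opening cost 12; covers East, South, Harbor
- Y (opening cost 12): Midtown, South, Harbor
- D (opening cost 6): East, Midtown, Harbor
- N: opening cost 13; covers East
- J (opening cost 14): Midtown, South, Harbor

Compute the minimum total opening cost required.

14

Choose W and D: together they cover East, Midtown, South, Harbor — every zone.
Total opening cost: 8 + 6 = 14.
No cover costs less than 14.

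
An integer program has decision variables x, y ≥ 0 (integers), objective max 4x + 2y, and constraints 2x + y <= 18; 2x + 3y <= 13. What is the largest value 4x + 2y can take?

The continuous relaxation peaks at (6.5, 0) with value 26.00; rounding to a feasible lattice point costs some objective.
(x,y)=(6,0): 2·6+1·0=12≤18, 2·6+3·0=12≤13, objective 24.
(x,y)=(5,1): 2·5+1·1=11≤18, 2·5+3·1=13≤13, objective 22.
(x,y)=(5,0): 2·5+1·0=10≤18, 2·5+3·0=10≤13, objective 20.
The best lattice point is (6,0), giving 24.

24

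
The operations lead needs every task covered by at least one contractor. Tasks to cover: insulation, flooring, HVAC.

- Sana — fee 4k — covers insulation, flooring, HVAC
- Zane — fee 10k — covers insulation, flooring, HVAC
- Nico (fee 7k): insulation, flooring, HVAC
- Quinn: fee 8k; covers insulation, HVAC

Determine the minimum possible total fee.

Sana alone covers insulation, flooring, HVAC — every task.
Total fee: 4.

4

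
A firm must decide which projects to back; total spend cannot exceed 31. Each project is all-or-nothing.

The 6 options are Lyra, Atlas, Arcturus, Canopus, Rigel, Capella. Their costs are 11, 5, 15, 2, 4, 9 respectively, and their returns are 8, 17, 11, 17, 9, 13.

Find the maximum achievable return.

This is an integer program with binary decision variables.
Allowing fractional choices, the relaxed optimum would be about 64.1, but projects are indivisible.
Lyra + Atlas + Canopus + Rigel + Capella: cost 11 + 5 + 2 + 4 + 9 = 31 ≤ 31, return 8 + 17 + 17 + 9 + 13 = 64.
Atlas + Canopus + Rigel + Capella: cost 5 + 2 + 4 + 9 = 20 ≤ 31, return 17 + 17 + 9 + 13 = 56.
Atlas + Arcturus + Canopus + Capella: cost 5 + 15 + 2 + 9 = 31 ≤ 31, return 17 + 11 + 17 + 13 = 58.
Best is Lyra, Atlas, Canopus, Rigel, and Capella with total return 64.

64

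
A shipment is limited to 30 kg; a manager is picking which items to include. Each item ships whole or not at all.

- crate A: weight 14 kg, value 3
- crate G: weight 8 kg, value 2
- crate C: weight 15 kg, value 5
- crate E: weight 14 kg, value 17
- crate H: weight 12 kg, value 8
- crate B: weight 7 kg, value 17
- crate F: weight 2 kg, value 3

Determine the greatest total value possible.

crate E + crate B: weight 14 + 7 = 21 ≤ 30, value 17 + 17 = 34.
crate E + crate B + crate F: weight 14 + 7 + 2 = 23 ≤ 30, value 17 + 17 + 3 = 37.
crate G + crate E + crate B: weight 8 + 14 + 7 = 29 ≤ 30, value 2 + 17 + 17 = 36.
Best is crate E, crate B, and crate F with total value 37.

37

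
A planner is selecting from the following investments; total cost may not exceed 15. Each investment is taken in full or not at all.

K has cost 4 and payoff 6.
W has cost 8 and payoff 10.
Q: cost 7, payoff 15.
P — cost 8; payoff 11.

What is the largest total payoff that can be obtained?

26

This is an integer program with binary decision variables.
Allowing fractional choices, the relaxed optimum would be about 26.5, but investments are indivisible.
K + Q: cost 4 + 7 = 11 ≤ 15, payoff 6 + 15 = 21.
Q + P: cost 7 + 8 = 15 ≤ 15, payoff 15 + 11 = 26.
W + Q: cost 8 + 7 = 15 ≤ 15, payoff 10 + 15 = 25.
Best is Q and P with total payoff 26.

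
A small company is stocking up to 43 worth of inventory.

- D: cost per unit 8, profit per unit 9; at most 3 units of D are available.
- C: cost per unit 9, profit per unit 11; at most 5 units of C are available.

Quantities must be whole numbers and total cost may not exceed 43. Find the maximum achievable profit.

C has the best ratio (11/9); taking only C gives at most 4×11 = 44 (stopped by the cost limit).
Mixing does better — 2×D and 3×C: cost 43 ≤ 43, profit 2·9 + 3·11 = 51.

51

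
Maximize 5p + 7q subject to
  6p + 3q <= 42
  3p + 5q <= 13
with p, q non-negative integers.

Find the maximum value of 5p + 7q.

The continuous relaxation peaks at (4.33, 0) with value 21.67; rounding to a feasible lattice point costs some objective.
(p,q)=(4,0) is feasible, giving 20.
(p,q)=(3,0) is feasible, giving 15.
The best lattice point is (4,0), giving 20.

20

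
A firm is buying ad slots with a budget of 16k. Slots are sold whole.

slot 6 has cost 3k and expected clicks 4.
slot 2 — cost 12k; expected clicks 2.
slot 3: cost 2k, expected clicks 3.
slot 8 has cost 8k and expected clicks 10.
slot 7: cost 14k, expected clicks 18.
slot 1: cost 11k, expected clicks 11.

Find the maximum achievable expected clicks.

slot 3 + slot 7: cost 2 + 14 = 16 ≤ 16, expected clicks 3 + 18 = 21.
slot 6 + slot 3 + slot 1: cost 3 + 2 + 11 = 16 ≤ 16, expected clicks 4 + 3 + 11 = 18.
slot 7: cost 14 ≤ 16, expected clicks 18.
Best is slot 3 and slot 7 with total expected clicks 21.

21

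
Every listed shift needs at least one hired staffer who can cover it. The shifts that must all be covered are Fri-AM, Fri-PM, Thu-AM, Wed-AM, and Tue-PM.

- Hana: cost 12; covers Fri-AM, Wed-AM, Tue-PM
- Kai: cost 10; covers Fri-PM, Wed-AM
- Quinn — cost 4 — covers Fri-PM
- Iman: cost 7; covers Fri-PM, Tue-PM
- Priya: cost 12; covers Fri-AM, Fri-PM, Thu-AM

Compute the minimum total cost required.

24

The greedy cost-per-new-shift heuristic would pick Iman, Hana, and Priya for 31, but a cheaper cover exists.
Choose Hana and Priya: together they cover Fri-AM, Fri-PM, Thu-AM, Wed-AM, Tue-PM — every shift.
Total cost: 12 + 12 = 24.
No cover costs less than 24.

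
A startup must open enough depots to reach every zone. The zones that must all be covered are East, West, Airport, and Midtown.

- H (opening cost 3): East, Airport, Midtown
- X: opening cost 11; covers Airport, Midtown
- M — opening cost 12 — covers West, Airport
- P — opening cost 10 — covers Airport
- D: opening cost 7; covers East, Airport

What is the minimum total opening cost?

Choose H and M: together they cover East, West, Airport, Midtown — every zone.
Total opening cost: 3 + 12 = 15.
No cover costs less than 15.

15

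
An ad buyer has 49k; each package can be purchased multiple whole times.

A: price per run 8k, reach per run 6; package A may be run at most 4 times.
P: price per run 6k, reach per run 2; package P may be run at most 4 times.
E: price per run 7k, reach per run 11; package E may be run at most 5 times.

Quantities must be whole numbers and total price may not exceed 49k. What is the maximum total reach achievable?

E has the best ratio (11/7); taking only E gives at most 5×11 = 55 (stopped by the supply cap of 5).
Mixing does better — 1×A, 1×P, and 5×E: price 49 ≤ 49, reach 1·6 + 1·2 + 5·11 = 63.

63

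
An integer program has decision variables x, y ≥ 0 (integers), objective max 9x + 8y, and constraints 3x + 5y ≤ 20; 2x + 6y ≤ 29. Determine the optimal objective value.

54

(x,y)=(6,0) is feasible, giving 54.
(x,y)=(5,1) is feasible, giving 53.
(x,y)=(5,0) is feasible, giving 45.
Maximum is 54 at (x,y)=(6,0).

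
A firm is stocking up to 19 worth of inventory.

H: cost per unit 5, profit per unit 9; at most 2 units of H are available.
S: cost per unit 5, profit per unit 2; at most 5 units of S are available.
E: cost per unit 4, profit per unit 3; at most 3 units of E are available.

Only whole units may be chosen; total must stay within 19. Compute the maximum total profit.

This is a bounded integer knapsack.
H has the best ratio (9/5); taking only H gives at most 2×9 = 18 (stopped by the supply cap of 2).
Mixing does better — 2×H and 2×E: cost 18 ≤ 19, profit 2·9 + 2·3 = 24.

24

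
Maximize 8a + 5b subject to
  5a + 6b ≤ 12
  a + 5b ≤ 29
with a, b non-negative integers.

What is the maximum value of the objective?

The continuous relaxation peaks at (2.4, 0) with value 19.20; rounding to a feasible lattice point costs some objective.
(a,b)=(2,0): 5·2+6·0=10≤12, 1·2+5·0=2≤29, objective 16.
(a,b)=(1,1): 5·1+6·1=11≤12, 1·1+5·1=6≤29, objective 13.
No feasible integer point exceeds 16.

16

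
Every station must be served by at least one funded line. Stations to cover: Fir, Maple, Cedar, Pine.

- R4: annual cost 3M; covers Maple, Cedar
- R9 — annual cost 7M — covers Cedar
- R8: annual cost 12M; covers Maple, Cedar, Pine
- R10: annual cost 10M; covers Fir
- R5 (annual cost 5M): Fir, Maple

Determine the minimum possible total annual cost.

The greedy cost-per-new-station heuristic would pick R4, R5, and R8 for 20, but a cheaper cover exists.
Choose R8 and R5: together they cover Fir, Maple, Cedar, Pine — every station.
Total annual cost: 12 + 5 = 17.
No cover costs less than 17.

17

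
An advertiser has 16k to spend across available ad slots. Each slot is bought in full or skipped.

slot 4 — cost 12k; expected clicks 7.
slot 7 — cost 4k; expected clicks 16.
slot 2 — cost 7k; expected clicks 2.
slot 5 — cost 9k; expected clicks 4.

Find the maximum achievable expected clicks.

slot 4 + slot 7: cost 12 + 4 = 16 ≤ 16, expected clicks 7 + 16 = 23.
slot 7 + slot 2: cost 4 + 7 = 11 ≤ 16, expected clicks 16 + 2 = 18.
slot 7 + slot 5: cost 4 + 9 = 13 ≤ 16, expected clicks 16 + 4 = 20.
Best is slot 4 and slot 7 with total expected clicks 23.

23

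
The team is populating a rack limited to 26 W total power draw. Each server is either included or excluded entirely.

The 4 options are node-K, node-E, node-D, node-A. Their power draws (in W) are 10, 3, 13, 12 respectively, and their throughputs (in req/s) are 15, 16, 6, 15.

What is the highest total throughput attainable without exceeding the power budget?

node-K + node-E: power draw 10 + 3 = 13 ≤ 26, throughput 15 + 16 = 31.
node-K + node-E + node-D: power draw 10 + 3 + 13 = 26 ≤ 26, throughput 15 + 16 + 6 = 37.
node-K + node-E + node-A: power draw 10 + 3 + 12 = 25 ≤ 26, throughput 15 + 16 + 15 = 46.
Best is node-K, node-E, and node-A with total throughput 46.

46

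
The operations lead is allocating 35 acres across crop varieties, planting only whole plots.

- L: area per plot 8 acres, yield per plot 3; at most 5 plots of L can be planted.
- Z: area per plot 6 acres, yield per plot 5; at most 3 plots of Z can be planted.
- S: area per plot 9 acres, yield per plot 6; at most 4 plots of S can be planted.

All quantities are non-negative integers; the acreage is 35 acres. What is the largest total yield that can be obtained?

24

This is a bounded integer knapsack.
1×L, 3×Z, and 1×S: area 35 ≤ 35, yield 1·3 + 3·5 + 1·6 = 24.
1×Z and 3×S: area 33 ≤ 35, yield 1·5 + 3·6 = 23.
Best is 24.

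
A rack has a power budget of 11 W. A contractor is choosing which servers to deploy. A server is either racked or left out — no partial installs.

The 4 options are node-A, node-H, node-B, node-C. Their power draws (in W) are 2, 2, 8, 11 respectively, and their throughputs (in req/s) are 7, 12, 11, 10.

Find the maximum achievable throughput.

Treat it as a binary knapsack problem.
node-A + node-H: power draw 2 + 2 = 4 ≤ 11, throughput 7 + 12 = 19.
node-A + node-B: power draw 2 + 8 = 10 ≤ 11, throughput 7 + 11 = 18.
node-H + node-B: power draw 2 + 8 = 10 ≤ 11, throughput 12 + 11 = 23.
Best is node-H and node-B with total throughput 23.

23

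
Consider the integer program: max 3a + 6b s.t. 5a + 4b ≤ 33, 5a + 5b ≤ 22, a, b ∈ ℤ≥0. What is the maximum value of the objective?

Relaxing integrality, the LP optimum is 26.40 at (a,b) = (0, 4.4), which is not an integer point.
(a,b)=(0,4): 5·0+4·4=16≤33, 5·0+5·4=20≤22, objective 24.
(a,b)=(1,3): 5·1+4·3=17≤33, 5·1+5·3=20≤22, objective 21.
The best lattice point is (0,4), giving 24.

24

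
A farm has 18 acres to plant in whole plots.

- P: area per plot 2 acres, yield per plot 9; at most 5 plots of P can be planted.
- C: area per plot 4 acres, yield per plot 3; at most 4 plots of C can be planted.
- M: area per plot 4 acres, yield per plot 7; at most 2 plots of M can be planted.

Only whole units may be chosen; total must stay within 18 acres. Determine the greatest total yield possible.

5×P, 1×C, and 1×M: area 18 ≤ 18, yield 5·9 + 1·3 + 1·7 = 55.
5×P and 2×M: area 18 ≤ 18, yield 5·9 + 2·7 = 59.
Best is 59.

59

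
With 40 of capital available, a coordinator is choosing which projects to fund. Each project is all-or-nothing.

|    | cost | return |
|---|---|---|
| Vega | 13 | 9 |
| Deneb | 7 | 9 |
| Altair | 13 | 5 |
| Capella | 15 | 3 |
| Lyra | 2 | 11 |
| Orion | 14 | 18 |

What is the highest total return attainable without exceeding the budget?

47

This is a 0-1 knapsack instance.
Take Vega, Deneb, Lyra, and Orion: cost 13 + 7 + 2 + 14 = 36 ≤ 40, return 9 + 9 + 11 + 18 = 47.
No other feasible combination does better.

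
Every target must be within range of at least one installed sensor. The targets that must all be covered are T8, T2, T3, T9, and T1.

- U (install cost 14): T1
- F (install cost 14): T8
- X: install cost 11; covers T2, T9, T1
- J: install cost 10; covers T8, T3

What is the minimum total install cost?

21

Choose X and J: together they cover T8, T2, T3, T9, T1 — every target.
Total install cost: 11 + 10 = 21.
No cover costs less than 21.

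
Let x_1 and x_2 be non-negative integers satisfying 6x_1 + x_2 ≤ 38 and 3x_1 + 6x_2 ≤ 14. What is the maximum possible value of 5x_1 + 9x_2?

The continuous relaxation peaks at (4.67, 0) with value 23.33; rounding to a feasible lattice point costs some objective.
(x_1,x_2)=(4,0): 6·4+1·0=24≤38, 3·4+6·0=12≤14, objective 20.
(x_1,x_2)=(3,0): 6·3+1·0=18≤38, 3·3+6·0=9≤14, objective 15.
Maximum is 20 at (x_1,x_2)=(4,0).

20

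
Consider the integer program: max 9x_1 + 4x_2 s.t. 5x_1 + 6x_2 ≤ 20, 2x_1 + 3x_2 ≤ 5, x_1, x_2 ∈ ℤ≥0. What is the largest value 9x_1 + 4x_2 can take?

18

Relaxing integrality, the LP optimum is 22.50 at (x_1,x_2) = (2.5, 0), which is not an integer point.
(x_1,x_2)=(2,0): 5·2+6·0=10≤20, 2·2+3·0=4≤5, objective 18.
(x_1,x_2)=(1,1): 5·1+6·1=11≤20, 2·1+3·1=5≤5, objective 13.
(x_1,x_2)=(1,0): 5·1+6·0=5≤20, 2·1+3·0=2≤5, objective 9.
Maximum is 18 at (x_1,x_2)=(2,0).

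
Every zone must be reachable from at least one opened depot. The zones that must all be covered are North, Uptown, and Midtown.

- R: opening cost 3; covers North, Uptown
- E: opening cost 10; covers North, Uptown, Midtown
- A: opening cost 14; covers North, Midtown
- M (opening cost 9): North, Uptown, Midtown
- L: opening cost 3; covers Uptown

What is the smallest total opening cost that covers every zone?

This is an integer covering problem.
The greedy cost-per-new-zone heuristic would pick R and M for 12, but a cheaper cover exists.
M alone covers North, Uptown, Midtown — every zone.
Total opening cost: 9.
No cover costs less than 9.

9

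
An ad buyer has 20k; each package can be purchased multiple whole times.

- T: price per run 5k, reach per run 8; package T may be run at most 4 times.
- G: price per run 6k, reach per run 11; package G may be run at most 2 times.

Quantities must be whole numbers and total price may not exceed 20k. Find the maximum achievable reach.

Take 4×T: price 20 ≤ 20, reach 4·8 = 32.
No other integer combination yields more.

32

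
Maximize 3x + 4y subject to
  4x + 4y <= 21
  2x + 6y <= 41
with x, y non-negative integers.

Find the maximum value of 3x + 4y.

20

(x,y)=(0,5) is feasible, giving 20.
(x,y)=(1,4) is feasible, giving 19.
(x,y)=(0,4) is feasible, giving 16.
The best lattice point is (0,5), giving 20.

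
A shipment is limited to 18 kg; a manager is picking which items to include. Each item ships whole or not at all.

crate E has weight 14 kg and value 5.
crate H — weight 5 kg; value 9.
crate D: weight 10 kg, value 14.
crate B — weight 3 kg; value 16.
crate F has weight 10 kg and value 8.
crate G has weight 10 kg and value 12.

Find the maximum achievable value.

This is an integer program with binary decision variables.
crate H + crate D + crate B: weight 5 + 10 + 3 = 18 ≤ 18, value 9 + 14 + 16 = 39.
crate H + crate B + crate G: weight 5 + 3 + 10 = 18 ≤ 18, value 9 + 16 + 12 = 37.
Best is crate H, crate D, and crate B with total value 39.

39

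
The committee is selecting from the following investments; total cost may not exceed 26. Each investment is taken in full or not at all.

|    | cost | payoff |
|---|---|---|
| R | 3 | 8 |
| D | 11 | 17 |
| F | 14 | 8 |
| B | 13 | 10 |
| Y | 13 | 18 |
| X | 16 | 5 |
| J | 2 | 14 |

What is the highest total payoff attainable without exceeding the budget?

Take D, Y, and J: cost 11 + 13 + 2 = 26 ≤ 26, payoff 17 + 18 + 14 = 49.
No other feasible combination does better.

49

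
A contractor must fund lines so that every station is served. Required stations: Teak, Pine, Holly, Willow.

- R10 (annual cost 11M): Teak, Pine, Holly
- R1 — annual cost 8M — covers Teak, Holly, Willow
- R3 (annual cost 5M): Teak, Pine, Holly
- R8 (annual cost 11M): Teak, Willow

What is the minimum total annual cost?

Choose R1 and R3: together they cover Teak, Pine, Holly, Willow — every station.
Total annual cost: 8 + 5 = 13.
No cover costs less than 13.

13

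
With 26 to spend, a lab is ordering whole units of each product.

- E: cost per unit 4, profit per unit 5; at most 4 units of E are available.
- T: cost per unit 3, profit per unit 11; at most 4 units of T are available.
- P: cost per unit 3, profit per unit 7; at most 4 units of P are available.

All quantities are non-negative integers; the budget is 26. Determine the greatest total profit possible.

T has the best ratio (11/3); taking only T gives at most 4×11 = 44 (stopped by the supply cap of 4).
Mixing does better — 4×T and 4×P: cost 24 ≤ 26, profit 4·11 + 4·7 = 72.

72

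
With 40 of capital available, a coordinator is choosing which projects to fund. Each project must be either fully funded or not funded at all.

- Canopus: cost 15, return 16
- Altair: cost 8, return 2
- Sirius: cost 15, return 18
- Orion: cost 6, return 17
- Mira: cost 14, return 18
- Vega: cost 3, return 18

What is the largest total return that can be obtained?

71

Sirius + Orion + Mira + Vega: cost 15 + 6 + 14 + 3 = 38 ≤ 40, return 18 + 17 + 18 + 18 = 71.
Canopus + Sirius + Orion + Vega: cost 15 + 15 + 6 + 3 = 39 ≤ 40, return 16 + 18 + 17 + 18 = 69.
Canopus + Orion + Mira + Vega: cost 15 + 6 + 14 + 3 = 38 ≤ 40, return 16 + 17 + 18 + 18 = 69.
Best is Sirius, Orion, Mira, and Vega with total return 71.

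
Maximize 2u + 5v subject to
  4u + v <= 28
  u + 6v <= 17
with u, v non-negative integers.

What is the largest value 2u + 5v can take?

(u,v)=(5,2): 4·5+1·2=22≤28, 1·5+6·2=17≤17, objective 20.
(u,v)=(4,2): 4·4+1·2=18≤28, 1·4+6·2=16≤17, objective 18.
(u,v)=(6,1): 4·6+1·1=25≤28, 1·6+6·1=12≤17, objective 17.
No feasible integer point exceeds 20.

20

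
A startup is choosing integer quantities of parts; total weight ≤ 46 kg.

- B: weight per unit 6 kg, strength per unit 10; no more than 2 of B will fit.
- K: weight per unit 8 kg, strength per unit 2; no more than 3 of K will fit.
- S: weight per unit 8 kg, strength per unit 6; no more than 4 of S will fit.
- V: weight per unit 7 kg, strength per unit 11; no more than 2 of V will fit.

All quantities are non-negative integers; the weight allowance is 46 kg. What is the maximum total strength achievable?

54

B has the best ratio (10/6); taking only B gives at most 2×10 = 20 (stopped by the supply cap of 2).
Mixing does better — 2×B, 2×S, and 2×V: weight 42 ≤ 46, strength 2·10 + 2·6 + 2·11 = 54.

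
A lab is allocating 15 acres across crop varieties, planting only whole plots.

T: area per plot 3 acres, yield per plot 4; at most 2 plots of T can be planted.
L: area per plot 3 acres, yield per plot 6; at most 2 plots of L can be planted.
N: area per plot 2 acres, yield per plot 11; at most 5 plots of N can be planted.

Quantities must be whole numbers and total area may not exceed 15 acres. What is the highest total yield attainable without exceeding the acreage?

N has the best ratio (11/2); taking only N gives at most 5×11 = 55 (stopped by the supply cap of 5).
Mixing does better — 1×L and 5×N: area 13 ≤ 15, yield 1·6 + 5·11 = 61.

61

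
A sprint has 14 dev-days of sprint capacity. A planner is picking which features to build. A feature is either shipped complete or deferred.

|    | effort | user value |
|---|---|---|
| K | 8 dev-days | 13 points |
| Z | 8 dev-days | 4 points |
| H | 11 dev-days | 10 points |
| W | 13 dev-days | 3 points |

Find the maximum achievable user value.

13

Allowing fractional choices, the relaxed optimum would be about 18.5, but features are indivisible.
K: effort 8 ≤ 14, user value 13.
Z: effort 8 ≤ 14, user value 4.
H: effort 11 ≤ 14, user value 10.
Best is K with total user value 13.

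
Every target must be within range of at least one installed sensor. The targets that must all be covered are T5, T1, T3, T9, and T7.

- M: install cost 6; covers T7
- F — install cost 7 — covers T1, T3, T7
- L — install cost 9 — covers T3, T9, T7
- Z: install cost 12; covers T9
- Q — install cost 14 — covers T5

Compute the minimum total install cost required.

30

Choose F, L, and Q: together they cover T5, T1, T3, T9, T7 — every target.
Total install cost: 7 + 9 + 14 = 30.
No cover costs less than 30.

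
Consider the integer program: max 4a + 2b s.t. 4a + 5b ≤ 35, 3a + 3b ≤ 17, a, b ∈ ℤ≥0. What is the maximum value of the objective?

20

Relaxing integrality, the LP optimum is 22.67 at (a,b) = (5.67, 0), which is not an integer point.
(a,b)=(5,0): 4·5+5·0=20≤35, 3·5+3·0=15≤17, objective 20.
(a,b)=(4,1): 4·4+5·1=21≤35, 3·4+3·1=15≤17, objective 18.
(a,b)=(4,0): 4·4+5·0=16≤35, 3·4+3·0=12≤17, objective 16.
The best lattice point is (5,0), giving 20.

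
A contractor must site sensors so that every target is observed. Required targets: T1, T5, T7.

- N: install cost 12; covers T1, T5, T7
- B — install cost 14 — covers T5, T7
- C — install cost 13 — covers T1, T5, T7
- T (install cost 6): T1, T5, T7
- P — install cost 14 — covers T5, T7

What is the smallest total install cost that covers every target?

6

This is an integer covering problem.
T alone covers T1, T5, T7 — every target.
Total install cost: 6.
No cover costs less than 6.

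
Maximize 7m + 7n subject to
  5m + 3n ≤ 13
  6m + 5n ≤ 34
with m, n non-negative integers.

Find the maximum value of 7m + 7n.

28

(m,n)=(0,4): 5·0+3·4=12≤13, 6·0+5·4=20≤34, objective 28.
(m,n)=(0,3): 5·0+3·3=9≤13, 6·0+5·3=15≤34, objective 21.
No feasible integer point exceeds 28.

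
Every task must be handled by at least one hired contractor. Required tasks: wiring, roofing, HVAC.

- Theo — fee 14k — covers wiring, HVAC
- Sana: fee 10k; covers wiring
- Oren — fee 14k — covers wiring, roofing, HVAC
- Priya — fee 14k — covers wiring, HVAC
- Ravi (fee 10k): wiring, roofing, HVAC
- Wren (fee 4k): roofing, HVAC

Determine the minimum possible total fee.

The greedy cost-per-new-task heuristic would pick Wren and Sana for 14, but a cheaper cover exists.
Ravi alone covers wiring, roofing, HVAC — every task.
Total fee: 10.
No cover costs less than 10.

10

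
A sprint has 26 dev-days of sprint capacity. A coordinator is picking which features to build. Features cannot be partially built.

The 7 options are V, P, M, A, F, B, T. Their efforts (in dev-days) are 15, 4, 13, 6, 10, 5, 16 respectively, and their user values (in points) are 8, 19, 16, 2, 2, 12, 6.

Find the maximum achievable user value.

Allowing fractional choices, the relaxed optimum would be about 49.1, but features are indivisible.
P + M + B: effort 4 + 13 + 5 = 22 ≤ 26, user value 19 + 16 + 12 = 47.
P + M + A: effort 4 + 13 + 6 = 23 ≤ 26, user value 19 + 16 + 2 = 37.
V + P + B: effort 15 + 4 + 5 = 24 ≤ 26, user value 8 + 19 + 12 = 39.
Best is P, M, and B with total user value 47.

47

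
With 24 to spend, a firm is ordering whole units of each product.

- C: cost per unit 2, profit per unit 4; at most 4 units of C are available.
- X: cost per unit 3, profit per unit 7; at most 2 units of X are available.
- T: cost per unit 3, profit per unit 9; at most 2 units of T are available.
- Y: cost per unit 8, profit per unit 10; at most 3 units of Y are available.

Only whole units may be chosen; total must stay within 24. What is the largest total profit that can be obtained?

This is a bounded integer knapsack.
2×C, 2×X, 2×T, and 1×Y: cost 24 ≤ 24, profit 2·4 + 2·7 + 2·9 + 1·10 = 50.
4×C, 2×X, and 2×T: cost 20 ≤ 24, profit 4·4 + 2·7 + 2·9 = 48.
Best is 50.

50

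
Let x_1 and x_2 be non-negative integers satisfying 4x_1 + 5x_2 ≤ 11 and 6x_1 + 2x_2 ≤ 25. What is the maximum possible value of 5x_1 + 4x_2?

10

(x_1,x_2)=(2,0) is feasible, giving 10.
(x_1,x_2)=(1,1) is feasible, giving 9.
(x_1,x_2)=(1,0) is feasible, giving 5.
The best lattice point is (2,0), giving 10.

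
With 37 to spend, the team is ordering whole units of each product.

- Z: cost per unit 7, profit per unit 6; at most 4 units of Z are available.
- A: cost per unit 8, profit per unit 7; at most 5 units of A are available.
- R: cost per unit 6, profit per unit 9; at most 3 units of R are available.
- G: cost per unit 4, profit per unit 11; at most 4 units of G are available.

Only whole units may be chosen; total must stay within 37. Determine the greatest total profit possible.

3×R and 4×G: cost 34 ≤ 37, profit 3·9 + 4·11 = 71.
1×A, 2×R, and 4×G: cost 36 ≤ 37, profit 1·7 + 2·9 + 4·11 = 69.
Best is 71.

71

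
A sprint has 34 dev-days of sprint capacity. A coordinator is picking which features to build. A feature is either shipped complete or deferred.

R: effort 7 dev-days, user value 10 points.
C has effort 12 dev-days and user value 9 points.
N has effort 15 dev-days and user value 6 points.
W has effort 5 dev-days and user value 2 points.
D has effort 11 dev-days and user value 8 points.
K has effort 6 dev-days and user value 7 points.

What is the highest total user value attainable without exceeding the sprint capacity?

28

Take R, C, W, and K: effort 7 + 12 + 5 + 6 = 30 ≤ 34, user value 10 + 9 + 2 + 7 = 28.
No other feasible combination does better.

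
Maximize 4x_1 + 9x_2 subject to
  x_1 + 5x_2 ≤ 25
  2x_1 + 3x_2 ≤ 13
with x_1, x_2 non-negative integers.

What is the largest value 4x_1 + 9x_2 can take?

36

The continuous relaxation peaks at (0, 4.33) with value 39.00; rounding to a feasible lattice point costs some objective.
(x_1,x_2)=(0,4): 1·0+5·4=20≤25, 2·0+3·4=12≤13, objective 36.
(x_1,x_2)=(1,3): 1·1+5·3=16≤25, 2·1+3·3=11≤13, objective 31.
(x_1,x_2)=(0,3): 1·0+5·3=15≤25, 2·0+3·3=9≤13, objective 27.
No feasible integer point exceeds 36.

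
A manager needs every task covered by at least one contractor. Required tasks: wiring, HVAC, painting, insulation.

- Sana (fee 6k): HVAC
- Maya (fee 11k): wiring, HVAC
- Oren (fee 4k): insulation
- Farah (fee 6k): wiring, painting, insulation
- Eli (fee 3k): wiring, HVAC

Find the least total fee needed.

9

Choose Farah and Eli: together they cover wiring, HVAC, painting, insulation — every task.
Total fee: 6 + 3 = 9.
No cover costs less than 9.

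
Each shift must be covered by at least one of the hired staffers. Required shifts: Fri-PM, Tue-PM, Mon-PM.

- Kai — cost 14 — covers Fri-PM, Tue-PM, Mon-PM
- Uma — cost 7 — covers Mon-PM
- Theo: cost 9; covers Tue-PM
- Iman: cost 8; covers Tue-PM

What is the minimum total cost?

This is an integer covering problem.
Kai alone covers Fri-PM, Tue-PM, Mon-PM — every shift.
Total cost: 14.

14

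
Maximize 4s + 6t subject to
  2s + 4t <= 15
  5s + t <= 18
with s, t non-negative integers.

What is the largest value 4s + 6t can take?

Relaxing integrality, the LP optimum is 25.67 at (s,t) = (3.17, 2.17), which is not an integer point.
(s,t)=(3,2): 2·3+4·2=14≤15, 5·3+1·2=17≤18, objective 24.
(s,t)=(2,2): 2·2+4·2=12≤15, 5·2+1·2=12≤18, objective 20.
Maximum is 24 at (s,t)=(3,2).

24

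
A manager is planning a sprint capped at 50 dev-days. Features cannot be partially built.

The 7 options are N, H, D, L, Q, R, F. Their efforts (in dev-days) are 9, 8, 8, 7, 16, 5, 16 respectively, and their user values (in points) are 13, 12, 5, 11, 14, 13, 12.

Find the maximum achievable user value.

63

Treat it as a binary knapsack problem.
Take N, H, L, Q, and R: effort 9 + 8 + 7 + 16 + 5 = 45 ≤ 50, user value 13 + 12 + 11 + 14 + 13 = 63.
No other feasible combination does better.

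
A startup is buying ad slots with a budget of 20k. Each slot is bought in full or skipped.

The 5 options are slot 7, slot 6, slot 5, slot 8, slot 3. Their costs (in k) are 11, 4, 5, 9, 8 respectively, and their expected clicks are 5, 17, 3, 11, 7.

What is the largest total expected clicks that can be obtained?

31

Allowing fractional choices, the relaxed optimum would be about 34.1, but ad slots are indivisible.
slot 6 + slot 5 + slot 8: cost 4 + 5 + 9 = 18 ≤ 20, expected clicks 17 + 3 + 11 = 31.
slot 6 + slot 8: cost 4 + 9 = 13 ≤ 20, expected clicks 17 + 11 = 28.
slot 6 + slot 5 + slot 3: cost 4 + 5 + 8 = 17 ≤ 20, expected clicks 17 + 3 + 7 = 27.
Best is slot 6, slot 5, and slot 8 with total expected clicks 31.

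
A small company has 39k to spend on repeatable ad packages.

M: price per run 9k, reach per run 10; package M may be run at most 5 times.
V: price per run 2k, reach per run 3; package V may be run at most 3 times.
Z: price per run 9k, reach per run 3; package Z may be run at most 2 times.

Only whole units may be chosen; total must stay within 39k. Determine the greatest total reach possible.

43

This is a bounded integer knapsack.
4×M and 1×V: price 38 ≤ 39, reach 4·10 + 1·3 = 43.
4×M: price 36 ≤ 39, reach 4·10 = 40.
Best is 43.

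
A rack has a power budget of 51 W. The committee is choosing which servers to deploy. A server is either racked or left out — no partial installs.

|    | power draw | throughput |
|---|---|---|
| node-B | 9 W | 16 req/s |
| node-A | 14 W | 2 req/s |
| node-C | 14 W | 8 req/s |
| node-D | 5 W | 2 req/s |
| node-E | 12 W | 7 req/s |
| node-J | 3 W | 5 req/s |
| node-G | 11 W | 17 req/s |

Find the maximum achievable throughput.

53

This is an integer program with binary decision variables.
Allowing fractional choices, the relaxed optimum would be about 53.8, but servers are indivisible.
node-B + node-C + node-E + node-J + node-G: power draw 9 + 14 + 12 + 3 + 11 = 49 ≤ 51, throughput 16 + 8 + 7 + 5 + 17 = 53.
node-B + node-C + node-D + node-J + node-G: power draw 9 + 14 + 5 + 3 + 11 = 42 ≤ 51, throughput 16 + 8 + 2 + 5 + 17 = 48.
node-B + node-C + node-D + node-E + node-G: power draw 9 + 14 + 5 + 12 + 11 = 51 ≤ 51, throughput 16 + 8 + 2 + 7 + 17 = 50.
Best is node-B, node-C, node-E, node-J, and node-G with total throughput 53.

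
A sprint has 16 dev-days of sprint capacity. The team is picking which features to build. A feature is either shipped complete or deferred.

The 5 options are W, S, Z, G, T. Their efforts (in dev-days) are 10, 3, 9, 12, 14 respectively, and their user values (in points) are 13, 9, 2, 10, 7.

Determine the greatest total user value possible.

22

Treat it as a binary knapsack problem.
S + G: effort 3 + 12 = 15 ≤ 16, user value 9 + 10 = 19.
W + S: effort 10 + 3 = 13 ≤ 16, user value 13 + 9 = 22.
W: effort 10 ≤ 16, user value 13.
Best is W and S with total user value 22.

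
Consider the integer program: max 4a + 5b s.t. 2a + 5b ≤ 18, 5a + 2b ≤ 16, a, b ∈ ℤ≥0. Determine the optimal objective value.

The continuous relaxation peaks at (2.1, 2.76) with value 22.19; rounding to a feasible lattice point costs some objective.
(a,b)=(1,3): 2·1+5·3=17≤18, 5·1+2·3=11≤16, objective 19.
(a,b)=(2,2): 2·2+5·2=14≤18, 5·2+2·2=14≤16, objective 18.
(a,b)=(0,3): 2·0+5·3=15≤18, 5·0+2·3=6≤16, objective 15.
The best lattice point is (1,3), giving 19.

19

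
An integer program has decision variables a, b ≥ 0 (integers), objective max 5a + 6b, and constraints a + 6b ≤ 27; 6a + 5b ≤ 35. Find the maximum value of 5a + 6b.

(a,b)=(2,4): 1·2+6·4=26≤27, 6·2+5·4=32≤35, objective 34.
(a,b)=(3,3): 1·3+6·3=21≤27, 6·3+5·3=33≤35, objective 33.
(a,b)=(1,4): 1·1+6·4=25≤27, 6·1+5·4=26≤35, objective 29.
The best lattice point is (2,4), giving 34.

34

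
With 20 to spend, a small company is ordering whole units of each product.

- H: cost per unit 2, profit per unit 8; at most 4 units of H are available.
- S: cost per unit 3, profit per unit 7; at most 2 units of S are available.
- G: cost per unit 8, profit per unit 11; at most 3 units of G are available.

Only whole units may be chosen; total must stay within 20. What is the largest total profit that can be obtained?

Take 4×H, 1×S, and 1×G: cost 19 ≤ 20, profit 4·8 + 1·7 + 1·11 = 50.
H has the best ratio (8/2) and is taken to its limit of 4; remaining capacity is filled optimally with the others.

50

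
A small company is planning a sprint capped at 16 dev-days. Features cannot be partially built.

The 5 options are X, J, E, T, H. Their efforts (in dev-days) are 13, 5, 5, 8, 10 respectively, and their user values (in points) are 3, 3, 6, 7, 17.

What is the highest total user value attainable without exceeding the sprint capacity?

E + H: effort 5 + 10 = 15 ≤ 16, user value 6 + 17 = 23.
H: effort 10 ≤ 16, user value 17.
J + H: effort 5 + 10 = 15 ≤ 16, user value 3 + 17 = 20.
Best is E and H with total user value 23.

23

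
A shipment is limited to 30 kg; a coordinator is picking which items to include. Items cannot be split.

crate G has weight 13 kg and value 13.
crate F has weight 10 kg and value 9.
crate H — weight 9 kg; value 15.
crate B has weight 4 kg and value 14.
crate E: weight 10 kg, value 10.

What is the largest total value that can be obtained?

Allowing fractional choices, the relaxed optimum would be about 46.0, but items are indivisible.
crate F + crate H + crate B: weight 10 + 9 + 4 = 23 ≤ 30, value 9 + 15 + 14 = 38.
crate H + crate B + crate E: weight 9 + 4 + 10 = 23 ≤ 30, value 15 + 14 + 10 = 39.
crate G + crate H + crate B: weight 13 + 9 + 4 = 26 ≤ 30, value 13 + 15 + 14 = 42.
Best is crate G, crate H, and crate B with total value 42.

42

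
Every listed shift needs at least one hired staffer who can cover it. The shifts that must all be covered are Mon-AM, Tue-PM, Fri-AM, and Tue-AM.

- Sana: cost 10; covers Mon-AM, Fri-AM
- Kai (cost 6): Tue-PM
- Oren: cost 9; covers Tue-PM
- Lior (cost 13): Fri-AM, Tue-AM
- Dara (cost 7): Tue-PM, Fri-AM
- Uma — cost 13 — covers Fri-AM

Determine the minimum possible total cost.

29

This is an integer covering problem.
The greedy cost-per-new-shift heuristic would pick Dara, Sana, and Lior for 30, but a cheaper cover exists.
Choose Sana, Kai, and Lior: together they cover Mon-AM, Tue-PM, Fri-AM, Tue-AM — every shift.
Total cost: 10 + 6 + 13 = 29.
No cover costs less than 29.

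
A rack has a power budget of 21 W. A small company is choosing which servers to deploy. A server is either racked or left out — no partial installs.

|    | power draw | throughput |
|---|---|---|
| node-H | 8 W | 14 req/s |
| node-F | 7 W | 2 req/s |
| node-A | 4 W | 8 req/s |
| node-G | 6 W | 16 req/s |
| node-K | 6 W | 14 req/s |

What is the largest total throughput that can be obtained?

44

Allowing fractional choices, the relaxed optimum would be about 46.8, but servers are indivisible.
node-H + node-G + node-K: power draw 8 + 6 + 6 = 20 ≤ 21, throughput 14 + 16 + 14 = 44.
node-A + node-G + node-K: power draw 4 + 6 + 6 = 16 ≤ 21, throughput 8 + 16 + 14 = 38.
Best is node-H, node-G, and node-K with total throughput 44.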